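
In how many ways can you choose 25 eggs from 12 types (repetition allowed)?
C(25+12-1, 12-1) = C(36, 11) = 600805296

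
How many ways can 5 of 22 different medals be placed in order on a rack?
P(22,5) = 22!/(22-5)! = 3160080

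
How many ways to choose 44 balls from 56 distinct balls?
C(56,44) = 56!/(44!×12!) = 558383307300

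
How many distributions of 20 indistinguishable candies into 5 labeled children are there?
C(20+5-1, 5-1) = C(24, 4) = 10626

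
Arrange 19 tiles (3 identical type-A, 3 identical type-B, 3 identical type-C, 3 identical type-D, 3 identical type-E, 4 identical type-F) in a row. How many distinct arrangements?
19! / (3! × 3! × 3! × 3! × 3! × 4!) = 651819168000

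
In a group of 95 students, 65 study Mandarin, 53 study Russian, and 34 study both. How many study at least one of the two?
|A∪B| = |A| + |B| - |A∩B| = 65 + 53 - 34 = 84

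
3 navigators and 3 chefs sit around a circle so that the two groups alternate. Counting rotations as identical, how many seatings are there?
Fix one of the navigators: (3-1)! ways for the remaining navigators, × 3! ways for the chefs = 2 × 6 = 12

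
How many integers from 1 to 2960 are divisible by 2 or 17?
⌊2960/2⌋ + ⌊2960/17⌋ - ⌊2960/34⌋ = 1480 + 174 - 87 = 1567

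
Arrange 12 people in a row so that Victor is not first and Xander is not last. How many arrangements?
By inclusion-exclusion: 12! - 2×(12-1)! + (12-2)! = 479001600 - 79833600 + 3628800 = 402796800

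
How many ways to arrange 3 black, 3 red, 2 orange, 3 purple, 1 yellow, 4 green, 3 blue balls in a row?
19! / (3! × 3! × 2! × 3! × 1! × 4! × 3!) = 1955457504000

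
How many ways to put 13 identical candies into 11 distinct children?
C(13+11-1, 11-1) = C(23, 10) = 1144066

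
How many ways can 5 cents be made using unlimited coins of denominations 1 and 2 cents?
Coefficient of x^5 in 1/(1-x^1) · 1/(1-x^2). Use j coins of 2 for j = 0..⌊5/2⌋ = 2, the rest in 1s: 2 + 1 = 3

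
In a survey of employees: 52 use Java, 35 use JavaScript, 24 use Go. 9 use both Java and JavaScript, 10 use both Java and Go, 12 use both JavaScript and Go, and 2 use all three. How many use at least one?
|A∪B∪C| = 52+35+24-9-10-12+2 = 82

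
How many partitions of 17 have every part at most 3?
Let r_j(i) = number of partitions of i into parts ≤ j, for i = 0..17. r_1(i) = 1 for all i; r_j(i) = r_{j-1}(i) + r_j(i-j). Rows j = 2..3: ≤2: 1 1 2 2 3 3 4 4 5 5 6 6 7 7 8 8 9 9; ≤3: 1 1 2 3 4 5 7 8 10 12 14 16 19 21 24 27 30 33. r_3(17) = 33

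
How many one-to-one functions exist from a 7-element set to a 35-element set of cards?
P(35,7) = 35!/(35-7)! = 33891580800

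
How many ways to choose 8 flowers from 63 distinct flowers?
C(63,8) = 63!/(8!×55!) = 3872894697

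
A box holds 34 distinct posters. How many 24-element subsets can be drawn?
C(34,24) = 34!/(24!×10!) = 131128140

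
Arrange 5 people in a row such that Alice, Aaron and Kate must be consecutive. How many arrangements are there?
Treat the 3 as one block: (5-3+1)! × 3! = 6 × 6 = 36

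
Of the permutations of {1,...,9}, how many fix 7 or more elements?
Exactly j fixed points: C(9,j)·!(9-j); sum over j ≥ 7 (derangement numbers via !m = (m-1)·(!(m-1) + !(m-2)): !0..!2 = 1, 0, 1). Σ_{j=7}^{9} C(9,j)·!(9-j) = C(9,7)·!2 + C(9,8)·!1 + C(9,9)·!0 = 36·1 + 9·0 + 1·1 = 37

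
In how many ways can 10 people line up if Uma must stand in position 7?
Fix one position: (10-1)! = 362880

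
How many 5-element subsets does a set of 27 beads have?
C(27,5) = 27!/(5!×22!) = 80730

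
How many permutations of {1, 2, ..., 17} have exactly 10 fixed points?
Choose the 10 fixed points C(17,10) = 19448, derange the rest: !7 = Σ_{j=0}^{7} (-1)^j·7!/j! = 5040 - 5040 + 2520 - 840 + 210 - 42 + 7 - 1 = 1854. Product = 19448 × 1854 = 36056592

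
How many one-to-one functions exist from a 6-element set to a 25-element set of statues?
P(25,6) = 25!/(25-6)! = 127512000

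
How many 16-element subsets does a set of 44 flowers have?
C(44,16) = 44!/(16!×28!) = 416714805914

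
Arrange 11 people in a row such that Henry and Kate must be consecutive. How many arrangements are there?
Treat the 2 as one block: (11-2+1)! × 2! = 3628800 × 2 = 7257600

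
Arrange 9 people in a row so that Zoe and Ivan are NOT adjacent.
Total - adjacent = 9! - (9-1)!×2 = 362880 - 80640 = 282240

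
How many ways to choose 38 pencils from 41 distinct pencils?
C(41,38) = 41!/(38!×3!) = 10660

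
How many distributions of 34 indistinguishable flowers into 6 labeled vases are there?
C(34+6-1, 6-1) = C(39, 5) = 575757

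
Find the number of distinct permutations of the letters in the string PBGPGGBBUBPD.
12! / (4! × 3! × 1! × 3! × 1!) = 554400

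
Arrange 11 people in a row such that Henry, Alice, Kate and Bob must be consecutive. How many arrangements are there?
Treat the 4 as one block: (11-4+1)! × 4! = 40320 × 24 = 967680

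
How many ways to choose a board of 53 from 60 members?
C(60,53) = 60!/(53!×7!) = 386206920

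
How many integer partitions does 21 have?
Pentagonal recurrence p(n) = p(n-1) + p(n-2) - p(n-5) - p(n-7) + p(n-12) + p(n-15) - ... gives p(0..20) = 1, 1, 2, 3, 5, 7, 11, 15, 22, 30, 42, 56, 77, 101, 135, 176, 231, 297, 385, 490, 627. p(21) = p(20) + p(19) - p(16) - p(14) + p(9) + p(6) = 627 + 490 - 231 - 135 + 30 + 11 = 792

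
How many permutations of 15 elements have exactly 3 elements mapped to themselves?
Choose the 3 fixed points C(15,3) = 455, derange the rest: !12 = Σ_{j=0}^{12} (-1)^j·12!/j! = 479001600 - 479001600 + 239500800 - 79833600 + 19958400 - 3991680 + 665280 - 95040 + 11880 - 1320 + 132 - 12 + 1 = 176214841. Product = 455 × 176214841 = 80177752655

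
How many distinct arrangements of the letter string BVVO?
4! / (2! × 1! × 1!) = 12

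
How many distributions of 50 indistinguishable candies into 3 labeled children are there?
C(50+3-1, 3-1) = C(52, 2) = 1326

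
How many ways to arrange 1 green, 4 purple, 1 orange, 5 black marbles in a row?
11! / (1! × 4! × 1! × 5!) = 13860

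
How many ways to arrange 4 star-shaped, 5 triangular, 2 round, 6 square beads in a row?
17! / (4! × 5! × 2! × 6!) = 85765680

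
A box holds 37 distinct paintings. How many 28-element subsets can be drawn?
C(37,28) = 37!/(28!×9!) = 124403620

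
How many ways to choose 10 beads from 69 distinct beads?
C(69,10) = 69!/(10!×59!) = 340032449328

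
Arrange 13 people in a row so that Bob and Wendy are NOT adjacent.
Total - adjacent = 13! - (13-1)!×2 = 6227020800 - 958003200 = 5269017600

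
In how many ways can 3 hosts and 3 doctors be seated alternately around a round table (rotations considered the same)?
Fix one of the hosts: (3-1)! ways for the remaining hosts, × 3! ways for the doctors = 2 × 6 = 12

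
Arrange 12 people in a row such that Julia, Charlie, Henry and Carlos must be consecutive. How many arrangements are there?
Treat the 4 as one block: (12-4+1)! × 4! = 362880 × 24 = 8709120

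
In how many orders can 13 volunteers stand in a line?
13! = 6227020800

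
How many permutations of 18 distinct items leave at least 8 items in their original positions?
Exactly j fixed points: C(18,j)·!(18-j); sum over j ≥ 8 (derangement numbers via !m = (m-1)·(!(m-1) + !(m-2)): !0..!10 = 1, 0, 1, 2, 9, 44, 265, 1854, 14833, 133496, 1334961). Σ_{j=8}^{18} C(18,j)·!(18-j) = C(18,8)·!10 + C(18,9)·!9 + C(18,10)·!8 + C(18,11)·!7 + C(18,12)·!6 + C(18,13)·!5 + C(18,14)·!4 + C(18,15)·!3 + C(18,16)·!2 + C(18,17)·!1 + C(18,18)·!0 = 43758·1334961 + 48620·133496 + 43758·14833 + 31824·1854 + 18564·265 + 8568·44 + 3060·9 + 816·2 + 153·1 + 18·0 + 1·1 = 65619188846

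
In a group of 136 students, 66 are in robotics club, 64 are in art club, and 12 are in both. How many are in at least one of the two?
|A∪B| = |A| + |B| - |A∩B| = 66 + 64 - 12 = 118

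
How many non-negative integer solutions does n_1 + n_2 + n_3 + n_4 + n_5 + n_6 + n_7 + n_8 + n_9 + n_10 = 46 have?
C(46+10-1, 10-1) = C(55, 9) = 6358402050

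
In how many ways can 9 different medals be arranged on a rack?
9! = 362880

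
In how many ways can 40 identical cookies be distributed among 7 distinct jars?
C(40+7-1, 7-1) = C(46, 6) = 9366819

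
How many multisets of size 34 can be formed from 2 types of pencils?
C(34+2-1, 2-1) = C(35, 1) = 35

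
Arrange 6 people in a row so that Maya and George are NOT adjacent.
Total - adjacent = 6! - (6-1)!×2 = 720 - 240 = 480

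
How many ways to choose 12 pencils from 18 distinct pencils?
C(18,12) = 18!/(12!×6!) = 18564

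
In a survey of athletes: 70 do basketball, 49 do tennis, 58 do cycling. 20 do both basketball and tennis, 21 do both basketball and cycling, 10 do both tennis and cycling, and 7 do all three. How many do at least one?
|A∪B∪C| = 70+49+58-20-21-10+7 = 133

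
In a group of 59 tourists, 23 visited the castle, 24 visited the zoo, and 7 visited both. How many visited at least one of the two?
|A∪B| = |A| + |B| - |A∩B| = 23 + 24 - 7 = 40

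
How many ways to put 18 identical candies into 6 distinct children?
C(18+6-1, 6-1) = C(23, 5) = 33649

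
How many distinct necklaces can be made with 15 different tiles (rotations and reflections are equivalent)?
(15-1)!/2 = 87178291200/2 = 43589145600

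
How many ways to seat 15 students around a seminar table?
Circular: fix one position, arrange the rest. (15-1)! = 87178291200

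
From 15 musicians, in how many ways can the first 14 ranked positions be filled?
P(15,14) = 15!/(15-14)! = 1307674368000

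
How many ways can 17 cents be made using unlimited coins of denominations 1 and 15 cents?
Coefficient of x^17 in 1/(1-x^1) · 1/(1-x^15). Use j coins of 15 for j = 0..⌊17/15⌋ = 1, the rest in 1s: 1 + 1 = 2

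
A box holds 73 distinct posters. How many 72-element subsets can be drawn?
C(73,72) = 73!/(72!×1!) = 73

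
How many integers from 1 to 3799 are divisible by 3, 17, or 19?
⌊3799/3⌋+⌊3799/17⌋+⌊3799/19⌋ - ⌊3799/51⌋-⌊3799/57⌋-⌊3799/323⌋ + ⌊3799/969⌋ = 1266+223+199 - 74-66-11 + 3 = 1540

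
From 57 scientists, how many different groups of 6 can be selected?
C(57,6) = 57!/(6!×51!) = 36288252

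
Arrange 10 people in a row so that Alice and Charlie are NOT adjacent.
Total - adjacent = 10! - (10-1)!×2 = 3628800 - 725760 = 2903040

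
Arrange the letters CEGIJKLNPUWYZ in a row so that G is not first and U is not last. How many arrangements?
By inclusion-exclusion: 13! - 2×(13-1)! + (13-2)! = 6227020800 - 958003200 + 39916800 = 5308934400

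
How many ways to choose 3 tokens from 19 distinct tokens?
C(19,3) = 19!/(3!×16!) = 969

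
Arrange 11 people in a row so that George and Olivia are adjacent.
Treat as block: (11-1)! × 2! = 3628800 × 2 = 7257600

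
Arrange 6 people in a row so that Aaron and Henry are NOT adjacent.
Total - adjacent = 6! - (6-1)!×2 = 720 - 240 = 480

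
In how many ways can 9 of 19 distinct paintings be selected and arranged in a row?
P(19,9) = 19!/(19-9)! = 33522128640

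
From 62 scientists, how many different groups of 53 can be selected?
C(62,53) = 62!/(53!×9!) = 20286591270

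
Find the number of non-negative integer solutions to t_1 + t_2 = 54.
C(54+2-1, 2-1) = C(55, 1) = 55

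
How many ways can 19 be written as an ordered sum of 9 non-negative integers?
C(19+9-1, 9-1) = C(27, 8) = 2220075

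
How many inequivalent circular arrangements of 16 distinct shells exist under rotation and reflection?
(16-1)!/2 = 1307674368000/2 = 653837184000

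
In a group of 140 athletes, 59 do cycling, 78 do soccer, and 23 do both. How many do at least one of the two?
|A∪B| = |A| + |B| - |A∩B| = 59 + 78 - 23 = 114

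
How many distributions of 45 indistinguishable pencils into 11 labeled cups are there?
C(45+11-1, 11-1) = C(55, 10) = 29248649430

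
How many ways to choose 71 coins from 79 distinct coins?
C(79,71) = 79!/(71!×8!) = 26088783435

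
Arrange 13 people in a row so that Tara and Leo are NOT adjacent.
Total - adjacent = 13! - (13-1)!×2 = 6227020800 - 958003200 = 5269017600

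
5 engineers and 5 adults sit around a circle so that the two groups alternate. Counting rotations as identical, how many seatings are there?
Fix one of the engineers: (5-1)! ways for the remaining engineers, × 5! ways for the adults = 24 × 120 = 2880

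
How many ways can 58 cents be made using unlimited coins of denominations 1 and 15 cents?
Coefficient of x^58 in 1/(1-x^1) · 1/(1-x^15). Use j coins of 15 for j = 0..⌊58/15⌋ = 3, the rest in 1s: 3 + 1 = 4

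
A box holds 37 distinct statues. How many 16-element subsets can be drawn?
C(37,16) = 37!/(16!×21!) = 12875774670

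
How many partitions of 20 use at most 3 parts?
By conjugation, equals partitions of 20 into parts ≤ 3. Let r_j(i) = number of partitions of i into parts ≤ j, for i = 0..20. r_1(i) = 1 for all i; r_j(i) = r_{j-1}(i) + r_j(i-j). Rows j = 2..3: ≤2: 1 1 2 2 3 3 4 4 5 5 6 6 7 7 8 8 9 9 10 10 11; ≤3: 1 1 2 3 4 5 7 8 10 12 14 16 19 21 24 27 30 33 37 40 44. r_3(20) = 44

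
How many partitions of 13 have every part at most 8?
Let r_j(i) = number of partitions of i into parts ≤ j, for i = 0..13. r_1(i) = 1 for all i; r_j(i) = r_{j-1}(i) + r_j(i-j). Rows j = 2..8: ≤2: 1 1 2 2 3 3 4 4 5 5 6 6 7 7; ≤3: 1 1 2 3 4 5 7 8 10 12 14 16 19 21; ≤4: 1 1 2 3 5 6 9 11 15 18 23 27 34 39; ≤5: 1 1 2 3 5 7 10 13 18 23 30 37 47 57; ≤6: 1 1 2 3 5 7 11 14 20 26 35 44 58 71; ≤7: 1 1 2 3 5 7 11 15 21 28 38 49 65 82; ≤8: 1 1 2 3 5 7 11 15 22 29 40 52 70 89. r_8(13) = 89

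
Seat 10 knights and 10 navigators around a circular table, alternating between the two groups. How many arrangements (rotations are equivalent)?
Fix one of the knights: (10-1)! ways for the remaining knights, × 10! ways for the navigators = 362880 × 3628800 = 1316818944000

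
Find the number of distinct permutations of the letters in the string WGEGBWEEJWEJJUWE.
16! / (2! × 1! × 4! × 1! × 5! × 3!) = 605404800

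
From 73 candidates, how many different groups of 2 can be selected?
C(73,2) = 73!/(2!×71!) = 2628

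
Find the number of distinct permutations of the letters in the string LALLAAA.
7! / (4! × 3!) = 35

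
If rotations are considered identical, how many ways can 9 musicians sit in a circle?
Circular: fix one position, arrange the rest. (9-1)! = 40320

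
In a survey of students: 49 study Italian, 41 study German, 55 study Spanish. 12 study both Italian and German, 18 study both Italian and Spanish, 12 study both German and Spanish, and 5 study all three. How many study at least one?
|A∪B∪C| = 49+41+55-12-18-12+5 = 108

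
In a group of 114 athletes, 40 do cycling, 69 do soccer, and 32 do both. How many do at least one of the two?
|A∪B| = |A| + |B| - |A∩B| = 40 + 69 - 32 = 77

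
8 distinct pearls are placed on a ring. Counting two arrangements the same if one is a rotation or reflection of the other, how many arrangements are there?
(8-1)!/2 = 5040/2 = 2520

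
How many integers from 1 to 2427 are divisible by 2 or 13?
⌊2427/2⌋ + ⌊2427/13⌋ - ⌊2427/26⌋ = 1213 + 186 - 93 = 1306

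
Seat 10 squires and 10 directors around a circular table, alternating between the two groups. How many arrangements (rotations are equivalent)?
Fix one of the squires: (10-1)! ways for the remaining squires, × 10! ways for the directors = 362880 × 3628800 = 1316818944000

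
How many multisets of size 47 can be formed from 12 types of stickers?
C(47+12-1, 12-1) = C(58, 11) = 227692286640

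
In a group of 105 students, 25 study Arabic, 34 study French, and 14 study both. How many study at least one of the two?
|A∪B| = |A| + |B| - |A∩B| = 25 + 34 - 14 = 45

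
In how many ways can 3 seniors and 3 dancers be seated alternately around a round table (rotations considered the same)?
Fix one of the seniors: (3-1)! ways for the remaining seniors, × 3! ways for the dancers = 2 × 6 = 12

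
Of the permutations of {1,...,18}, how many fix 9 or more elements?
Exactly j fixed points: C(18,j)·!(18-j); sum over j ≥ 9 (derangement numbers via !m = (m-1)·(!(m-1) + !(m-2)): !0..!9 = 1, 0, 1, 2, 9, 44, 265, 1854, 14833, 133496). Σ_{j=9}^{18} C(18,j)·!(18-j) = C(18,9)·!9 + C(18,10)·!8 + C(18,11)·!7 + C(18,12)·!6 + C(18,13)·!5 + C(18,14)·!4 + C(18,15)·!3 + C(18,16)·!2 + C(18,17)·!1 + C(18,18)·!0 = 48620·133496 + 43758·14833 + 31824·1854 + 18564·265 + 8568·44 + 3060·9 + 816·2 + 153·1 + 18·0 + 1·1 = 7203965408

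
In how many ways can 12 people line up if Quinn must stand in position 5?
Fix one position: (12-1)! = 39916800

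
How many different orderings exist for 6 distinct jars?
6! = 720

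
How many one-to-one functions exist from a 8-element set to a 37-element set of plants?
P(37,8) = 37!/(37-8)! = 1556675366400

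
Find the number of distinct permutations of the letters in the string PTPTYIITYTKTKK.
14! / (2! × 5! × 3! × 2! × 2!) = 15135120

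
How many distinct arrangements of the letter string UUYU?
4! / (1! × 3!) = 4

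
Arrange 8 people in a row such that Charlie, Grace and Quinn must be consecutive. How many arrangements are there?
Treat the 3 as one block: (8-3+1)! × 3! = 720 × 6 = 4320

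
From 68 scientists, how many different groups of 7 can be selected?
C(68,7) = 68!/(7!×61!) = 969443904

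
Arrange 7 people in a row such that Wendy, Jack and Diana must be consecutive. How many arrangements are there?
Treat the 3 as one block: (7-3+1)! × 3! = 120 × 6 = 720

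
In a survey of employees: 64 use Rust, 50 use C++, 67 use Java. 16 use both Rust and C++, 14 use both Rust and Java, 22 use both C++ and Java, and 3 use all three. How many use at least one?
|A∪B∪C| = 64+50+67-16-14-22+3 = 132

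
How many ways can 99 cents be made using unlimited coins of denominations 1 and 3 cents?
Coefficient of x^99 in 1/(1-x^1) · 1/(1-x^3). Use j coins of 3 for j = 0..⌊99/3⌋ = 33, the rest in 1s: 33 + 1 = 34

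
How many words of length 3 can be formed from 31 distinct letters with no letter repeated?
P(31,3) = 31!/(31-3)! = 26970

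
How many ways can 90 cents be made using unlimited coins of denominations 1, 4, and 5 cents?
Coefficient of x^90 in 1/(1-x^1) · 1/(1-x^4) · 1/(1-x^5). Case on j = number of 5-cent coins (j = 0..18); remainder r = 90 - 5j is made from {1,4} in ⌊r/4⌋+1 ways. r = 90, 85, 80, 75, 70, 65, 60, 55, 50, 45, 40, 35, 30, 25, 20, 15, 10, 5, 0 → 23 + 22 + 21 + 19 + 18 + 17 + 16 + 14 + 13 + 12 + 11 + 9 + 8 + 7 + 6 + 4 + 3 + 2 + 1 = 226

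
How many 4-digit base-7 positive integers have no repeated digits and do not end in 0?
Last digit: 6 nonzero choices. First digit: 5 (nonzero, ≠last). Middle 2: P(5,2) = 20. Total = 600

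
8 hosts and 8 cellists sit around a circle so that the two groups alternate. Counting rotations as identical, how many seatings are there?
Fix one of the hosts: (8-1)! ways for the remaining hosts, × 8! ways for the cellists = 5040 × 40320 = 203212800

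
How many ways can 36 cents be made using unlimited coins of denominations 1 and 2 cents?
Coefficient of x^36 in 1/(1-x^1) · 1/(1-x^2). Use j coins of 2 for j = 0..⌊36/2⌋ = 18, the rest in 1s: 18 + 1 = 19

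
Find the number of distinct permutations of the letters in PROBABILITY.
11! / (1! × 1! × 1! × 2! × 1! × 2! × 1! × 1! × 1!) = 9979200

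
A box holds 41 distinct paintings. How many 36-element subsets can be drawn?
C(41,36) = 41!/(36!×5!) = 749398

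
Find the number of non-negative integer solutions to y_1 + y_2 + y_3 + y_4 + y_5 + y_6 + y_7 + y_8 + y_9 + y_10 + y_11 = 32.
C(32+11-1, 11-1) = C(42, 10) = 1471442973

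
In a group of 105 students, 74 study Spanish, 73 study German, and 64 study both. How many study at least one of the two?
|A∪B| = |A| + |B| - |A∩B| = 74 + 73 - 64 = 83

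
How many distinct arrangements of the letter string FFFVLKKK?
8! / (3! × 1! × 3! × 1!) = 1120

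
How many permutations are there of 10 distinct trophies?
10! = 3628800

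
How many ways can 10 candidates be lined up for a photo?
10! = 3628800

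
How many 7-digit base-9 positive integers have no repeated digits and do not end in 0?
Last digit: 8 nonzero choices. First digit: 7 (nonzero, ≠last). Middle 5: P(7,5) = 2520. Total = 141120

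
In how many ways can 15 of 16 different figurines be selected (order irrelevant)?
C(16,15) = 16!/(15!×1!) = 16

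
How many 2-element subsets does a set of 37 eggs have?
C(37,2) = 37!/(2!×35!) = 666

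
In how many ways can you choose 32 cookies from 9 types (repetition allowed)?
C(32+9-1, 9-1) = C(40, 8) = 76904685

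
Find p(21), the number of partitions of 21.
Pentagonal recurrence p(n) = p(n-1) + p(n-2) - p(n-5) - p(n-7) + p(n-12) + p(n-15) - ... gives p(0..20) = 1, 1, 2, 3, 5, 7, 11, 15, 22, 30, 42, 56, 77, 101, 135, 176, 231, 297, 385, 490, 627. p(21) = p(20) + p(19) - p(16) - p(14) + p(9) + p(6) = 627 + 490 - 231 - 135 + 30 + 11 = 792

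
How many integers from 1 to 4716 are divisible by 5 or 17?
⌊4716/5⌋ + ⌊4716/17⌋ - ⌊4716/85⌋ = 943 + 277 - 55 = 1165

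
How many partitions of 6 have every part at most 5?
Let r_j(i) = number of partitions of i into parts ≤ j, for i = 0..6. r_1(i) = 1 for all i; r_j(i) = r_{j-1}(i) + r_j(i-j). Rows j = 2..5: ≤2: 1 1 2 2 3 3 4; ≤3: 1 1 2 3 4 5 7; ≤4: 1 1 2 3 5 6 9; ≤5: 1 1 2 3 5 7 10. r_5(6) = 10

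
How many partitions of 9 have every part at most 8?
Let r_j(i) = number of partitions of i into parts ≤ j, for i = 0..9. r_1(i) = 1 for all i; r_j(i) = r_{j-1}(i) + r_j(i-j). Rows j = 2..8: ≤2: 1 1 2 2 3 3 4 4 5 5; ≤3: 1 1 2 3 4 5 7 8 10 12; ≤4: 1 1 2 3 5 6 9 11 15 18; ≤5: 1 1 2 3 5 7 10 13 18 23; ≤6: 1 1 2 3 5 7 11 14 20 26; ≤7: 1 1 2 3 5 7 11 15 21 28; ≤8: 1 1 2 3 5 7 11 15 22 29. r_8(9) = 29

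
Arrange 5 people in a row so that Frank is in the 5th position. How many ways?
Fix one position: (5-1)! = 24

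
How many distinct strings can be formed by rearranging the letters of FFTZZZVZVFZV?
12! / (1! × 5! × 3! × 3!) = 110880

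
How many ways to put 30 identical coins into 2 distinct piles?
C(30+2-1, 2-1) = C(31, 1) = 31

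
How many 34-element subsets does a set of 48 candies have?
C(48,34) = 48!/(34!×14!) = 482320623240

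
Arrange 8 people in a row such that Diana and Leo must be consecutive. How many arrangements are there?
Treat the 2 as one block: (8-2+1)! × 2! = 5040 × 2 = 10080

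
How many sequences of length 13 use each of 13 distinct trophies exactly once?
13! = 6227020800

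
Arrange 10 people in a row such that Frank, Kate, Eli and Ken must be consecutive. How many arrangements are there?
Treat the 4 as one block: (10-4+1)! × 4! = 5040 × 24 = 120960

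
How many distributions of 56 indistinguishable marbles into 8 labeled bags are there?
C(56+8-1, 8-1) = C(63, 7) = 553270671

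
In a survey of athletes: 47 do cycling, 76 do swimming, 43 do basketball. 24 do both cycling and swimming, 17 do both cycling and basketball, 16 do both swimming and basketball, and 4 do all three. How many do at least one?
|A∪B∪C| = 47+76+43-24-17-16+4 = 113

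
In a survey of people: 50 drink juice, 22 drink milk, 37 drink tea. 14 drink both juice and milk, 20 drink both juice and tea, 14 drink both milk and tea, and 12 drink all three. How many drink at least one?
|A∪B∪C| = 50+22+37-14-20-14+12 = 73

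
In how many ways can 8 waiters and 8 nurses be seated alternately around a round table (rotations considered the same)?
Fix one of the waiters: (8-1)! ways for the remaining waiters, × 8! ways for the nurses = 5040 × 40320 = 203212800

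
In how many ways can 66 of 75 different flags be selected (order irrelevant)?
C(75,66) = 75!/(66!×9!) = 125595622175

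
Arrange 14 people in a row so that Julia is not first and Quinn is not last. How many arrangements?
By inclusion-exclusion: 14! - 2×(14-1)! + (14-2)! = 87178291200 - 12454041600 + 479001600 = 75203251200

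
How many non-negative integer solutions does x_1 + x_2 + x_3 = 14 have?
C(14+3-1, 3-1) = C(16, 2) = 120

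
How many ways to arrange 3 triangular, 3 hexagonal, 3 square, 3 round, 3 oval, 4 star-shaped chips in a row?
19! / (3! × 3! × 3! × 3! × 3! × 4!) = 651819168000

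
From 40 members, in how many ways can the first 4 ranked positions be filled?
P(40,4) = 40!/(40-4)! = 2193360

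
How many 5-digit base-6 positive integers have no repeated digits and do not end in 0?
Last digit: 5 nonzero choices. First digit: 4 (nonzero, ≠last). Middle 3: P(4,3) = 24. Total = 480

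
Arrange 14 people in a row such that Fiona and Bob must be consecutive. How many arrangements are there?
Treat the 2 as one block: (14-2+1)! × 2! = 6227020800 × 2 = 12454041600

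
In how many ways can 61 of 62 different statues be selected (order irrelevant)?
C(62,61) = 62!/(61!×1!) = 62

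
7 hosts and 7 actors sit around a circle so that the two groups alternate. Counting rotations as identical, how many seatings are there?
Fix one of the hosts: (7-1)! ways for the remaining hosts, × 7! ways for the actors = 720 × 5040 = 3628800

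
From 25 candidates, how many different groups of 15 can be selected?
C(25,15) = 25!/(15!×10!) = 3268760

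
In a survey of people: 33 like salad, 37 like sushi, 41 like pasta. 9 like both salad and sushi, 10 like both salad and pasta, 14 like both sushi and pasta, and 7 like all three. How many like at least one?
|A∪B∪C| = 33+37+41-9-10-14+7 = 85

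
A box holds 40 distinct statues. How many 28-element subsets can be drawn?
C(40,28) = 40!/(28!×12!) = 5586853480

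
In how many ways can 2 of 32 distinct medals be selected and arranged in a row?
P(32,2) = 32!/(32-2)! = 992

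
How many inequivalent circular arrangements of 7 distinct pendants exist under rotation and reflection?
(7-1)!/2 = 720/2 = 360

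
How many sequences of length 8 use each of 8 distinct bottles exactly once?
8! = 40320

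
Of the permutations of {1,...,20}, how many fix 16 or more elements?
Exactly j fixed points: C(20,j)·!(20-j); sum over j ≥ 16 (derangement numbers via !m = (m-1)·(!(m-1) + !(m-2)): !0..!4 = 1, 0, 1, 2, 9). Σ_{j=16}^{20} C(20,j)·!(20-j) = C(20,16)·!4 + C(20,17)·!3 + C(20,18)·!2 + C(20,19)·!1 + C(20,20)·!0 = 4845·9 + 1140·2 + 190·1 + 20·0 + 1·1 = 46076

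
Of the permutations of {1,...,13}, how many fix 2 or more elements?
Exactly j fixed points: C(13,j)·!(13-j); sum over j ≥ 2 (derangement numbers via !m = (m-1)·(!(m-1) + !(m-2)): !0..!11 = 1, 0, 1, 2, 9, 44, 265, 1854, 14833, 133496, 1334961, 14684570). Σ_{j=2}^{13} C(13,j)·!(13-j) = C(13,2)·!11 + C(13,3)·!10 + C(13,4)·!9 + C(13,5)·!8 + C(13,6)·!7 + C(13,7)·!6 + C(13,8)·!5 + C(13,9)·!4 + C(13,10)·!3 + C(13,11)·!2 + C(13,12)·!1 + C(13,13)·!0 = 78·14684570 + 286·1334961 + 715·133496 + 1287·14833 + 1716·1854 + 1716·265 + 1287·44 + 715·9 + 286·2 + 78·1 + 13·0 + 1·1 = 1645434935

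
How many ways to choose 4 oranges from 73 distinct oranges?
C(73,4) = 73!/(4!×69!) = 1088430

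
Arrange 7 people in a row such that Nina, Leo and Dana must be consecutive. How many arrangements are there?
Treat the 3 as one block: (7-3+1)! × 3! = 120 × 6 = 720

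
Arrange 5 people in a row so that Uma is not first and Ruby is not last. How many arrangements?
By inclusion-exclusion: 5! - 2×(5-1)! + (5-2)! = 120 - 48 + 6 = 78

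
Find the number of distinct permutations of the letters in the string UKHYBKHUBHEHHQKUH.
17! / (1! × 6! × 3! × 1! × 2! × 1! × 3!) = 6861254400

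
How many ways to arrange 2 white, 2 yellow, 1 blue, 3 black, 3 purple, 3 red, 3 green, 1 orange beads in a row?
18! / (2! × 2! × 1! × 3! × 3! × 3! × 3! × 1!) = 1235025792000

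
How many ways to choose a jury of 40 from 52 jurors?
C(52,40) = 52!/(40!×12!) = 206379406870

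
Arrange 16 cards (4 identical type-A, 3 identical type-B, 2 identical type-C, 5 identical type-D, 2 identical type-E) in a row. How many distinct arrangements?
16! / (4! × 3! × 2! × 5! × 2!) = 302702400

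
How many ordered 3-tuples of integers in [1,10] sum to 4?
Coefficient of x^4 in (x + x² + ... + x^10)^3. By inclusion-exclusion on dice exceeding 10: Σ_j (-1)^j C(3,j)·C(4-1-10j, 2) = C(3,0)·C(3,2) = 1·3 = 3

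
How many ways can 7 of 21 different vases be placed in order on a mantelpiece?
P(21,7) = 21!/(21-7)! = 586051200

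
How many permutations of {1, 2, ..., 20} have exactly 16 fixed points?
Choose the 16 fixed points C(20,16) = 4845, derange the rest: !4 = Σ_{j=0}^{4} (-1)^j·4!/j! = 24 - 24 + 12 - 4 + 1 = 9. Product = 4845 × 9 = 43605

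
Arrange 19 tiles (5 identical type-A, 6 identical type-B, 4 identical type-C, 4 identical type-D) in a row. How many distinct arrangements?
19! / (5! × 6! × 4! × 4!) = 2444321880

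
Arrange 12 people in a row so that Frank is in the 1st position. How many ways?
Fix one position: (12-1)! = 39916800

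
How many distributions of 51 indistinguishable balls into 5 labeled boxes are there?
C(51+5-1, 5-1) = C(55, 4) = 341055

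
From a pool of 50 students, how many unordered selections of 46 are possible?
C(50,46) = 50!/(46!×4!) = 230300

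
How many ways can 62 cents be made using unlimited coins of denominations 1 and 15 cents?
Coefficient of x^62 in 1/(1-x^1) · 1/(1-x^15). Use j coins of 15 for j = 0..⌊62/15⌋ = 4, the rest in 1s: 4 + 1 = 5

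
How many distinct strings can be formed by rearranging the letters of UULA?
4! / (1! × 2! × 1!) = 12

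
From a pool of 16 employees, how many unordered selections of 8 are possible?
C(16,8) = 16!/(8!×8!) = 12870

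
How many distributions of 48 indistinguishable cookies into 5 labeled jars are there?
C(48+5-1, 5-1) = C(52, 4) = 270725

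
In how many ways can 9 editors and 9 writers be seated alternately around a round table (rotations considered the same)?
Fix one of the editors: (9-1)! ways for the remaining editors, × 9! ways for the writers = 40320 × 362880 = 14631321600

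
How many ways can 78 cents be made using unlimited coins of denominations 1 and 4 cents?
Coefficient of x^78 in 1/(1-x^1) · 1/(1-x^4). Use j coins of 4 for j = 0..⌊78/4⌋ = 19, the rest in 1s: 19 + 1 = 20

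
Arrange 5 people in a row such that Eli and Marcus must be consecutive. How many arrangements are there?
Treat the 2 as one block: (5-2+1)! × 2! = 24 × 2 = 48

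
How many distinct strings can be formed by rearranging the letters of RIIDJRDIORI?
11! / (1! × 4! × 3! × 2! × 1!) = 138600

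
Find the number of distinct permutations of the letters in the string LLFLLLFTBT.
10! / (2! × 5! × 1! × 2!) = 7560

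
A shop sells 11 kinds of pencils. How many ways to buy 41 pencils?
C(41+11-1, 11-1) = C(51, 10) = 12777711870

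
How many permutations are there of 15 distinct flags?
15! = 1307674368000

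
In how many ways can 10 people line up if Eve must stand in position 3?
Fix one position: (10-1)! = 362880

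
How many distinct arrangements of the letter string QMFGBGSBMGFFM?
13! / (3! × 3! × 2! × 1! × 1! × 3!) = 14414400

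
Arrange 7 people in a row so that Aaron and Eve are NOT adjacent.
Total - adjacent = 7! - (7-1)!×2 = 5040 - 1440 = 3600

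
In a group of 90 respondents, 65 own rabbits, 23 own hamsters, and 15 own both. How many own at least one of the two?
|A∪B| = |A| + |B| - |A∩B| = 65 + 23 - 15 = 73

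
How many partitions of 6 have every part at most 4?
Let r_j(i) = number of partitions of i into parts ≤ j, for i = 0..6. r_1(i) = 1 for all i; r_j(i) = r_{j-1}(i) + r_j(i-j). Rows j = 2..4: ≤2: 1 1 2 2 3 3 4; ≤3: 1 1 2 3 4 5 7; ≤4: 1 1 2 3 5 6 9. r_4(6) = 9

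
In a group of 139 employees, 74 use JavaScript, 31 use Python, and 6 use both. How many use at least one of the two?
|A∪B| = |A| + |B| - |A∩B| = 74 + 31 - 6 = 99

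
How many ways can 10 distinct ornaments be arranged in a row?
10! = 3628800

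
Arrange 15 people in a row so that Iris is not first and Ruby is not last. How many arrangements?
By inclusion-exclusion: 15! - 2×(15-1)! + (15-2)! = 1307674368000 - 174356582400 + 6227020800 = 1139544806400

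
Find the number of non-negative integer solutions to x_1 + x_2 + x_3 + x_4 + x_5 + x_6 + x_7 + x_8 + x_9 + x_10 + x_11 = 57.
C(57+11-1, 11-1) = C(67, 10) = 247994680648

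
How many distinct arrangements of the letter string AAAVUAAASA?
10! / (1! × 1! × 1! × 7!) = 720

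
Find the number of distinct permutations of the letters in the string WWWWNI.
6! / (4! × 1! × 1!) = 30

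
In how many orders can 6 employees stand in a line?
6! = 720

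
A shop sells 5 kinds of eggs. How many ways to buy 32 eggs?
C(32+5-1, 5-1) = C(36, 4) = 58905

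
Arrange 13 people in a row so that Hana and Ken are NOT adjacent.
Total - adjacent = 13! - (13-1)!×2 = 6227020800 - 958003200 = 5269017600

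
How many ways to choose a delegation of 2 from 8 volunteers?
C(8,2) = 8!/(2!×6!) = 28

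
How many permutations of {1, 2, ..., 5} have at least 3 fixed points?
Exactly j fixed points: C(5,j)·!(5-j); sum over j ≥ 3 (derangement numbers via !m = (m-1)·(!(m-1) + !(m-2)): !0..!2 = 1, 0, 1). Σ_{j=3}^{5} C(5,j)·!(5-j) = C(5,3)·!2 + C(5,4)·!1 + C(5,5)·!0 = 10·1 + 5·0 + 1·1 = 11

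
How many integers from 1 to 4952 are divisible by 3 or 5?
⌊4952/3⌋ + ⌊4952/5⌋ - ⌊4952/15⌋ = 1650 + 990 - 330 = 2310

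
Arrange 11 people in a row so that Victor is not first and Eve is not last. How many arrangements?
By inclusion-exclusion: 11! - 2×(11-1)! + (11-2)! = 39916800 - 7257600 + 362880 = 33022080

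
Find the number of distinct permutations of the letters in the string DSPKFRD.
7! / (1! × 1! × 1! × 1! × 2! × 1!) = 2520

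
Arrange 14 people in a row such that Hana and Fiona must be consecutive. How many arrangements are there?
Treat the 2 as one block: (14-2+1)! × 2! = 6227020800 × 2 = 12454041600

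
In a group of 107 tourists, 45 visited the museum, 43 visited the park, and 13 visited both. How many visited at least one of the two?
|A∪B| = |A| + |B| - |A∩B| = 45 + 43 - 13 = 75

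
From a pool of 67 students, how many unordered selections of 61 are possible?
C(67,61) = 67!/(61!×6!) = 99795696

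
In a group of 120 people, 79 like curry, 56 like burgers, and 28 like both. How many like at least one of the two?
|A∪B| = |A| + |B| - |A∩B| = 79 + 56 - 28 = 107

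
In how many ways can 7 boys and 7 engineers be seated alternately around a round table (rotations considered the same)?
Fix one of the boys: (7-1)! ways for the remaining boys, × 7! ways for the engineers = 720 × 5040 = 3628800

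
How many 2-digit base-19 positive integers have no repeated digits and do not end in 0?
Last digit: 18 nonzero choices. First digit: 17 (nonzero, ≠last). Middle 0: P(17,0) = 1. Total = 306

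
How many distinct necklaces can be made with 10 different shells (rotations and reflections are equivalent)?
(10-1)!/2 = 362880/2 = 181440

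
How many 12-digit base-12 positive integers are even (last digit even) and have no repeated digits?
Last∈{0,2,4,6,8,10}. Last=0: 39916800. Last nonzero: 5×10×P(10,10) = 181440000. Total = 221356800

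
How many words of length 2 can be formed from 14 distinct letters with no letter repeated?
P(14,2) = 14!/(14-2)! = 182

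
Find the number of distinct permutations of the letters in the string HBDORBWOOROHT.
13! / (1! × 1! × 4! × 1! × 2! × 2! × 2!) = 32432400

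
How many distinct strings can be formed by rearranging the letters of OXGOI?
5! / (1! × 1! × 1! × 2!) = 60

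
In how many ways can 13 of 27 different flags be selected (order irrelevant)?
C(27,13) = 27!/(13!×14!) = 20058300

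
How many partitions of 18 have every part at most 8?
Let r_j(i) = number of partitions of i into parts ≤ j, for i = 0..18. r_1(i) = 1 for all i; r_j(i) = r_{j-1}(i) + r_j(i-j). Rows j = 2..8: ≤2: 1 1 2 2 3 3 4 4 5 5 6 6 7 7 8 8 9 9 10; ≤3: 1 1 2 3 4 5 7 8 10 12 14 16 19 21 24 27 30 33 37; ≤4: 1 1 2 3 5 6 9 11 15 18 23 27 34 39 47 54 64 72 84; ≤5: 1 1 2 3 5 7 10 13 18 23 30 37 47 57 70 84 101 119 141; ≤6: 1 1 2 3 5 7 11 14 20 26 35 44 58 71 90 110 136 163 199; ≤7: 1 1 2 3 5 7 11 15 21 28 38 49 65 82 105 131 164 201 248; ≤8: 1 1 2 3 5 7 11 15 22 29 40 52 70 89 116 146 186 230 288. r_8(18) = 288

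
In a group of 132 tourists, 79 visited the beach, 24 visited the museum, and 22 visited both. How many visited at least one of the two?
|A∪B| = |A| + |B| - |A∩B| = 79 + 24 - 22 = 81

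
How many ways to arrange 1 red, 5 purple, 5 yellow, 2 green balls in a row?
13! / (1! × 5! × 5! × 2!) = 216216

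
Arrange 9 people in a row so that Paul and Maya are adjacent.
Treat as block: (9-1)! × 2! = 40320 × 2 = 80640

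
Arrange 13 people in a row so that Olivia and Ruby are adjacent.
Treat as block: (13-1)! × 2! = 479001600 × 2 = 958003200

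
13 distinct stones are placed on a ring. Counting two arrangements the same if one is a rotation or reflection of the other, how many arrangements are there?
(13-1)!/2 = 479001600/2 = 239500800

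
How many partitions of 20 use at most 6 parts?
By conjugation, equals partitions of 20 into parts ≤ 6. Let r_j(i) = number of partitions of i into parts ≤ j, for i = 0..20. r_1(i) = 1 for all i; r_j(i) = r_{j-1}(i) + r_j(i-j). Rows j = 2..6: ≤2: 1 1 2 2 3 3 4 4 5 5 6 6 7 7 8 8 9 9 10 10 11; ≤3: 1 1 2 3 4 5 7 8 10 12 14 16 19 21 24 27 30 33 37 40 44; ≤4: 1 1 2 3 5 6 9 11 15 18 23 27 34 39 47 54 64 72 84 94 108; ≤5: 1 1 2 3 5 7 10 13 18 23 30 37 47 57 70 84 101 119 141 164 192; ≤6: 1 1 2 3 5 7 11 14 20 26 35 44 58 71 90 110 136 163 199 235 282. r_6(20) = 282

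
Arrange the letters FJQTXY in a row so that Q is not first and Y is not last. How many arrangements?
By inclusion-exclusion: 6! - 2×(6-1)! + (6-2)! = 720 - 240 + 24 = 504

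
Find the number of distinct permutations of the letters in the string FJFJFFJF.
8! / (3! × 5!) = 56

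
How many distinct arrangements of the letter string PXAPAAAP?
8! / (4! × 3! × 1!) = 280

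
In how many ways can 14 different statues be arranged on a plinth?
14! = 87178291200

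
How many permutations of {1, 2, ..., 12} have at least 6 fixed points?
Exactly j fixed points: C(12,j)·!(12-j); sum over j ≥ 6 (derangement numbers via !m = (m-1)·(!(m-1) + !(m-2)): !0..!6 = 1, 0, 1, 2, 9, 44, 265). Σ_{j=6}^{12} C(12,j)·!(12-j) = C(12,6)·!6 + C(12,7)·!5 + C(12,8)·!4 + C(12,9)·!3 + C(12,10)·!2 + C(12,11)·!1 + C(12,12)·!0 = 924·265 + 792·44 + 495·9 + 220·2 + 66·1 + 12·0 + 1·1 = 284670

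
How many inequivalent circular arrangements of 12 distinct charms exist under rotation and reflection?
(12-1)!/2 = 39916800/2 = 19958400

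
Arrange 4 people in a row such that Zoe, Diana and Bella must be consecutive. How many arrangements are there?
Treat the 3 as one block: (4-3+1)! × 3! = 2 × 6 = 12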